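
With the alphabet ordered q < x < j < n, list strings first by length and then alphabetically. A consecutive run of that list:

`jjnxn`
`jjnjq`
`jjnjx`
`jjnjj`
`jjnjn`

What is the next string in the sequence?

Treat jjnjn as a base-4 numeral over the given alphabet and add one, carrying through any trailing n's.

jjnnq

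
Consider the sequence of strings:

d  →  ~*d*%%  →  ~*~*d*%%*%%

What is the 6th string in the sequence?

Every step adds ~* to the front and *%% to the end of the previous string.
From ~*~*d*%%*%%, 3 further steps: ~*~*d*%%*%% → ~*~*~*d*%%*%%*%% → ~*~*~*~*d*%%*%%*%%*%% → (answer).

~*~*~*~*~*d*%%*%%*%%*%%*%%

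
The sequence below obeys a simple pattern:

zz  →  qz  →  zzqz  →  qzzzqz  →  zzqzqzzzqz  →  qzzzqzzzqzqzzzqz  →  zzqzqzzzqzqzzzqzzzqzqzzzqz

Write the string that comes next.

qzzzqzzzqzqzzzqzzzqzqzzzqzqzzzqzzzqzqzzzqz

This is a Fibonacci-style word recurrence s(k) = s(k−2)·s(k−1): e.g. zz·qz = zzqz.
So term 8 is qzzzqzzzqzqzzzqz·zzqzqzzzqzqzzzqzzzqzqzzzqz.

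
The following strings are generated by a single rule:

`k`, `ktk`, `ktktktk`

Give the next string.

ktktktktktktktk

Every step duplicates the string with 't' between the halves.
So the next term is two copies of ktktktk with 't' between the halves.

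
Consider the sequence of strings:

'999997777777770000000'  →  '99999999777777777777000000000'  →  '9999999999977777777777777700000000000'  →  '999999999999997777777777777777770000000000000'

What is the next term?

99999999999999999777777777777777777777000000000000000

Reading off run lengths: 9 runs 5, 8, 11, 14; 7 runs 9, 12, 15, 18; 0 runs 7, 9, 11, 13 — each is linear in n, where the shown terms are n = 2, 3, 4, 5.
At n = 6 the blocks have lengths 17, 21, 15.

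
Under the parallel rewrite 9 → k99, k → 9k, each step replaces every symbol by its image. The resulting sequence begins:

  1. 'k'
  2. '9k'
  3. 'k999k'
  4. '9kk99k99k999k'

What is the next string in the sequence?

k999k9kk99k999kk99k999kk99k99k999k

Applying the rule to each of the 13 symbols of 9kk99k99k999k gives the pieces k99 9k 9k k99 k99 9k k99 k99 9k k99 k99 k99 9k, which concatenate to the answer.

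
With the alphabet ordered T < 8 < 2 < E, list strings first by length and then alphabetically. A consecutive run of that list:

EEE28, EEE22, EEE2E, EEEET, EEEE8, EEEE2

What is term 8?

TTTTTT

Advancing 2 positions from EEEE2 through EEEE2 → EEEEE reaches term 8.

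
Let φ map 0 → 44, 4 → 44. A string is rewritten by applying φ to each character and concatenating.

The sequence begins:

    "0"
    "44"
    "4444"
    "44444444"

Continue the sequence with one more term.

Apply φ to 44444444 symbol by symbol: 4→44, 4→44, 4→44, 4→44, 4→44, 4→44, 4→44, 4→44; joined: 44 44 44 44 44 44 44 44.

4444444444444444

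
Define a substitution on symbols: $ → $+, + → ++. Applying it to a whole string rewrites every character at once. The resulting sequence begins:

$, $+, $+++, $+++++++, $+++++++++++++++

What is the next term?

$+++++++++++++++++++++++++++++++

Replace each of the 16 characters of $+++++++++++++++ in place — $+ ++ ++ ++ ++ ++ ++ ++ ++ ++ ++ ++ ++ ++ ++ ++ — and concatenate.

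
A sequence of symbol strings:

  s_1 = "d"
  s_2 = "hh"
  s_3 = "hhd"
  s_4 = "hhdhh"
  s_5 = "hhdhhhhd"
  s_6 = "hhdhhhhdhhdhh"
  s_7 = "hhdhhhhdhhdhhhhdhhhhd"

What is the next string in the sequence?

hhdhhhhdhhdhhhhdhhhhdhhdhhhhdhhdhh

Each term (from the third on) is the previous term followed by the one before it: term 3 = hh·d = hhd.
The next term joins hhdhhhhdhhdhhhhdhhhhd and hhdhhhhdhhdhh.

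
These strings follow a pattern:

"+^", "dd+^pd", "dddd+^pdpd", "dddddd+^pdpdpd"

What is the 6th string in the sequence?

Each term wraps the previous one in dd on the left and pd on the right.
From dddddd+^pdpdpd, 2 further steps: dddddd+^pdpdpd → dddddddd+^pdpdpdpd → (answer).

dddddddddd+^pdpdpdpdpd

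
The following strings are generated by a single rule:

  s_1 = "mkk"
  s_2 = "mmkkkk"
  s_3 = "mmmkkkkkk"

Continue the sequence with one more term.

Reading off run lengths: m runs 1, 2, 3; k runs 2, 4, 6 — each is linear in n (n = 1, 2, …).
At n = 4 the blocks have lengths 4, 8.

mmmmkkkkkkkk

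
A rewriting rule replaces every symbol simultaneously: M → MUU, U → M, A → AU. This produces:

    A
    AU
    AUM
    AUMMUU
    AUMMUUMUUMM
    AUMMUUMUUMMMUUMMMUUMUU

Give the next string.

AUMMUUMUUMMMUUMMMUUMUUMUUMMMUUMUUMUUMMMUUMM

Applying the rule to each of the 22 symbols of AUMMUUMUUMMMUUMMMUUMUU gives the pieces AU M MUU MUU M M MUU M M MUU MUU MUU M M MUU MUU MUU M M MUU M M, which concatenate to the answer.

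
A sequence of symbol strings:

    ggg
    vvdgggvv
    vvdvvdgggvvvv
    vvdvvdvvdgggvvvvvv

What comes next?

Every step adds vvd to the front and vv to the end of the previous string.
One more step from vvdvvdvvdgggvvvvvv gives the answer.

vvdvvdvvdvvdgggvvvvvvvv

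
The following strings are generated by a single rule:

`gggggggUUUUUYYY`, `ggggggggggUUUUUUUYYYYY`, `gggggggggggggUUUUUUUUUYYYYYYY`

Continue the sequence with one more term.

ggggggggggggggggUUUUUUUUUUUYYYYYYYYY

Each string has the form g^{3n+1} U^{2n+1} Y^{2n-1}, where the shown terms are n = 2, 3, 4.
At n = 5 the blocks have lengths 16, 11, 9.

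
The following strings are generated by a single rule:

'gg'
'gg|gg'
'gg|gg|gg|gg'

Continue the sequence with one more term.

Each string is two copies of the previous one joined by '|'.
Doubling gg|gg|gg|gg with '|' between the halves:

gg|gg|gg|gg|gg|gg|gg|gg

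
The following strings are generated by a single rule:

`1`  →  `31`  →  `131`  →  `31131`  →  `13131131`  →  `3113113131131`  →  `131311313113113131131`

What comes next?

3113113131131131311313113113131131

From term 3 onward, concatenate the second-to-last term with the last: 1·31 = 131, 31·131 = 31131, …
The next term joins 3113113131131 and 131311313113113131131.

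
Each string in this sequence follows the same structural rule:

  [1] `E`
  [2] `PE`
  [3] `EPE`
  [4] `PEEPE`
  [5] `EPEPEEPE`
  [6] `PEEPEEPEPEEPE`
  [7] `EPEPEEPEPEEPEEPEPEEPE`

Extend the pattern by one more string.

PEEPEEPEPEEPEEPEPEEPEPEEPEEPEPEEPE

From term 3 onward, concatenate the second-to-last term with the last: E·PE = EPE, PE·EPE = PEEPE, …
Continuing: PEEPEEPEPEEPE · EPEPEEPEPEEPEEPEPEEPE gives term 8.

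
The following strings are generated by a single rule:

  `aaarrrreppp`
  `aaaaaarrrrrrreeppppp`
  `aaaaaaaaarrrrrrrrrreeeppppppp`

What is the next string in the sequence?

Reading off run lengths: a runs 3, 6, 9; r runs 4, 7, 10; e runs 1, 2, 3; p runs 3, 5, 7 — each is linear in n (n = 1, 2, …).
At n = 4 the blocks have lengths 12, 13, 4, 9.

aaaaaaaaaaaarrrrrrrrrrrrreeeeppppppppp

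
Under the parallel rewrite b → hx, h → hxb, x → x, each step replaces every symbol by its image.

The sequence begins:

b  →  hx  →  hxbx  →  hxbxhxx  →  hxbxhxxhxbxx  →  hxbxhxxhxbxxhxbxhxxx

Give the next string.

φ(hxbxhxxhxbxxhxbxhxxx) expands symbol-by-symbol to hxb x hx x hxb x x hxb x hx x x hxb x hx x hxb x x x; joining the 20 pieces gives the next term.

hxbxhxxhxbxxhxbxhxxxhxbxhxxhxbxxx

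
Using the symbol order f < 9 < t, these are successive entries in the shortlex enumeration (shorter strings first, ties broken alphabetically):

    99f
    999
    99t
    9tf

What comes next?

Treat 9tf as a base-3 numeral over the given alphabet and add one, carrying through any trailing t's.

9t9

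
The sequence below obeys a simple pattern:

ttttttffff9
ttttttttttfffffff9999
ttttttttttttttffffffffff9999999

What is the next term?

Term n consists of 4n+2 t's, followed by 3n+1 f's, followed by 3n-2 9's (n = 1, 2, …).
For the next term, n = 4, so the run lengths are 18, 13, 10.

ttttttttttttttttttfffffffffffff9999999999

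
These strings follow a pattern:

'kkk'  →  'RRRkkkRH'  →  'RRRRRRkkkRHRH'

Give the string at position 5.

RRRRRRRRRRRRkkkRHRHRHRH

Every step adds RRR to the front and RH to the end of the previous string.
From RRRRRRkkkRHRH, 2 further steps: RRRRRRkkkRHRH → RRRRRRRRRkkkRHRHRH → (answer).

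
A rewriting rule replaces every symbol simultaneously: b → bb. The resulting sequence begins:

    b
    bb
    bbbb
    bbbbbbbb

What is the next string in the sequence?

bbbbbbbbbbbbbbbb

Expanding bbbbbbbb: b→bb, b→bb, b→bb, b→bb, b→bb, b→bb, b→bb, b→bb. Concatenated: bb bb bb bb bb bb bb bb.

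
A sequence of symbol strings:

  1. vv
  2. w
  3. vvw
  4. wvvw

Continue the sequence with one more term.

From term 3 onward, concatenate the second-to-last term with the last: vv·w = vvw, w·vvw = wvvw, …
Continuing: vvw · wvvw gives term 5.

vvwwvvw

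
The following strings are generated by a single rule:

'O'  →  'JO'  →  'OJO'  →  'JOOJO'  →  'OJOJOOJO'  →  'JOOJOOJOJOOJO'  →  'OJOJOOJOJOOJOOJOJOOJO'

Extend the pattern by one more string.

JOOJOOJOJOOJOOJOJOOJOJOOJOOJOJOOJO

Each term (from the third on) is the two preceding terms concatenated in order: term 3 = O·JO = OJO.
Continuing: JOOJOOJOJOOJO · OJOJOOJOJOOJOOJOJOOJO gives term 8.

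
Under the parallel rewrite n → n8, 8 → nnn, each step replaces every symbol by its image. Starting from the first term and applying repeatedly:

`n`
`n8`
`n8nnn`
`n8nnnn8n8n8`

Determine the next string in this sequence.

n8nnnn8n8n8n8nnnn8nnnn8nnn

Apply φ to n8nnnn8n8n8 symbol by symbol: n→n8, 8→nnn, n→n8, n→n8, n→n8, n→n8, 8→nnn, n→n8, 8→nnn, n→n8, 8→nnn; joined: n8 nnn n8 n8 n8 n8 nnn n8 nnn n8 nnn.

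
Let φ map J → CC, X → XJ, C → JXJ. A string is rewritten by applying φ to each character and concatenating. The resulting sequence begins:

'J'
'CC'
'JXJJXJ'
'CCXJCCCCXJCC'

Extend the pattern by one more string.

JXJJXJXJCCJXJJXJJXJJXJXJCCJXJJXJ

Expanding CCXJCCCCXJCC: C→JXJ, C→JXJ, X→XJ, J→CC, C→JXJ, C→JXJ, C→JXJ, C→JXJ, X→XJ, J→CC, C→JXJ, C→JXJ. Concatenated: JXJ JXJ XJ CC JXJ JXJ JXJ JXJ XJ CC JXJ JXJ.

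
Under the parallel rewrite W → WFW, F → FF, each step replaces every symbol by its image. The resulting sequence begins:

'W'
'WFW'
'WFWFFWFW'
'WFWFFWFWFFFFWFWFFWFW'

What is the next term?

WFWFFWFWFFFFWFWFFWFWFFFFFFFFWFWFFWFWFFFFWFWFFWFW

Replace each of the 20 characters of WFWFFWFWFFFFWFWFFWFW in place — WFW FF WFW FF FF WFW FF WFW FF FF FF FF WFW FF WFW FF FF WFW FF WFW — and concatenate.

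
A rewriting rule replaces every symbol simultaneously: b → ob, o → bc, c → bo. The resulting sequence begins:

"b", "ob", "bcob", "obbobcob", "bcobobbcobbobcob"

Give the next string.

Rewriting the 16 symbols of bcobobbcobbobcob one by one yields ob bo bc ob bc ob ob bo bc ob ob bc ob bo bc ob; concatenated:

obbobcobbcobobbobcobobbcobbobcob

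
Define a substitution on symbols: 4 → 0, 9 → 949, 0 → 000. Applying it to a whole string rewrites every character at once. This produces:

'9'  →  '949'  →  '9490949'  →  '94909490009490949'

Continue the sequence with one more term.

9490949000949094900000000094909490009490949

Replace each of the 17 characters of 94909490009490949 in place — 949 0 949 000 949 0 949 000 000 000 949 0 949 000 949 0 949 — and concatenate.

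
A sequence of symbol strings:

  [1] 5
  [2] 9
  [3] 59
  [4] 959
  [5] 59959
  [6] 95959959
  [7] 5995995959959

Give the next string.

This is a Fibonacci-style word recurrence s(k) = s(k−2)·s(k−1): e.g. 5·9 = 59.
The next term joins 95959959 and 5995995959959.

959599595995995959959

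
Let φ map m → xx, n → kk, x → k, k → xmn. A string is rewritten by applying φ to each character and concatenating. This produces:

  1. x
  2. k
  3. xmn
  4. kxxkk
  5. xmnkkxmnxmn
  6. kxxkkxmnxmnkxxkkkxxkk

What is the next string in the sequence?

xmnkkxmnxmnkxxkkkxxkkxmnkkxmnxmnxmnkkxmnxmn

Applying the rule to each of the 21 symbols of kxxkkxmnxmnkxxkkkxxkk gives the pieces xmn k k xmn xmn k xx kk k xx kk xmn k k xmn xmn xmn k k xmn xmn, which concatenate to the answer.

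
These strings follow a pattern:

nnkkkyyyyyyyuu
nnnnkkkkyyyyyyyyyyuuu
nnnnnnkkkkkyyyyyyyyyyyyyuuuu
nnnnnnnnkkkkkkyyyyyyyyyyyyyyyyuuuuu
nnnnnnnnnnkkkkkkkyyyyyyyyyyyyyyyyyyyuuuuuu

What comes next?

Reading off run lengths: n runs 2, 4, 6, 8, 10; k runs 3, 4, 5, 6, 7; y runs 7, 10, 13, 16, 19; u runs 2, 3, 4, 5, 6 — each is linear in n, where the shown terms are n = 2, 3, 4, 5, 6.
Setting n = 7 gives 12, 8, 22, 7 characters in each block.

nnnnnnnnnnnnkkkkkkkkyyyyyyyyyyyyyyyyyyyyyyuuuuuuu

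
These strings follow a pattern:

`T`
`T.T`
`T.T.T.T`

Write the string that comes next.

Every step duplicates the string with '.' between the halves.
So the next term is two copies of T.T.T.T with '.' between the halves.

T.T.T.T.T.T.T.T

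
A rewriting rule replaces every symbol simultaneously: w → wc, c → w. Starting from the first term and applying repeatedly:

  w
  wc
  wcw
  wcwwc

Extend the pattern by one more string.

wcwwcwcw

Apply φ to wcwwc symbol by symbol: w→wc, c→w, w→wc, w→wc, c→w; joined: wc w wc wc w.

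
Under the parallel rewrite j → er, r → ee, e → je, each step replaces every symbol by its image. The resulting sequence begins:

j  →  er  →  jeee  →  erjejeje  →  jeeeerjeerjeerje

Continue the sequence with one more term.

Applying the rule to each of the 16 symbols of jeeeerjeerjeerje gives the pieces er je je je je ee er je je ee er je je ee er je, which concatenate to the answer.

erjejejejeeeerjejeeeerjejeeeerje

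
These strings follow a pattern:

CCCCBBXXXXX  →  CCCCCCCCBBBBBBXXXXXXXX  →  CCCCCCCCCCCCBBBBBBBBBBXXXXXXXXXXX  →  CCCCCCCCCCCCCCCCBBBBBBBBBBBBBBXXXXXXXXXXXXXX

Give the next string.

The n-th term is 4n C's then 4n-2 B's then 3n+2 X's (n = 1, 2, …).
Setting n = 5 gives 20, 18, 17 characters in each block.

CCCCCCCCCCCCCCCCCCCCBBBBBBBBBBBBBBBBBBXXXXXXXXXXXXXXXXX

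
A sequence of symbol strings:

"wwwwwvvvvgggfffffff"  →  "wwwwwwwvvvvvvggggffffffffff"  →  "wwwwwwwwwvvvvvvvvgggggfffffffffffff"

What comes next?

wwwwwwwwwwwvvvvvvvvvvggggggffffffffffffffff

Term n consists of 2n+1 w's, followed by 2n v's, followed by n+1 g's, followed by 3n+1 f's, where the shown terms are n = 2, 3, 4.
Setting n = 5 gives 11, 10, 6, 16 characters in each block.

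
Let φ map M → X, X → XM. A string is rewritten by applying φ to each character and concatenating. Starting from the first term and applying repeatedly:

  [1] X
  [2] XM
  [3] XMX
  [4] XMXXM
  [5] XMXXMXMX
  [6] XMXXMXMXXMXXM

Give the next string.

Replace each of the 13 characters of XMXXMXMXXMXXM in place — XM X XM XM X XM X XM XM X XM XM X — and concatenate.

XMXXMXMXXMXXMXMXXMXMX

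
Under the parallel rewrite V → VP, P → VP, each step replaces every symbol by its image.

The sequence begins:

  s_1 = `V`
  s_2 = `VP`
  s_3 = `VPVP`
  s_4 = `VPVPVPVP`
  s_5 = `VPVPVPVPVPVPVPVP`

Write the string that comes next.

Applying the rule to each of the 16 symbols of VPVPVPVPVPVPVPVP gives the pieces VP VP VP VP VP VP VP VP VP VP VP VP VP VP VP VP, which concatenate to the answer.

VPVPVPVPVPVPVPVPVPVPVPVPVPVPVPVP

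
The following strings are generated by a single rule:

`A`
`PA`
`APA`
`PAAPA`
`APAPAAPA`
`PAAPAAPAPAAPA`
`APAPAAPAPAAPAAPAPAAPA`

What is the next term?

This is a Fibonacci-style word recurrence s(k) = s(k−2)·s(k−1): e.g. A·PA = APA.
The next term joins PAAPAAPAPAAPA and APAPAAPAPAAPAAPAPAAPA.

PAAPAAPAPAAPAAPAPAAPAPAAPAAPAPAAPA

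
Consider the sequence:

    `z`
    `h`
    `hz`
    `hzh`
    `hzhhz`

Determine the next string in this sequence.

From term 3 onward, concatenate the last term with the second-to-last: h·z = hz, hz·h = hzh, …
Continuing: hzhhz · hzh gives term 6.

hzhhzhzh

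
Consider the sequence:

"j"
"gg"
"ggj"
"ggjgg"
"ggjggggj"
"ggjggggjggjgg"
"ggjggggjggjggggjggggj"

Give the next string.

From term 3 onward, concatenate the last term with the second-to-last: gg·j = ggj, ggj·gg = ggjgg, …
So term 8 is ggjggggjggjggggjggggj·ggjggggjggjgg.

ggjggggjggjggggjggggjggjggggjggjgg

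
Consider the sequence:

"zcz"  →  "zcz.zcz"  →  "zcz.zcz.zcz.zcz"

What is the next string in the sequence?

Each string is two copies of the previous one joined by '.'.
Doubling zcz.zcz.zcz.zcz with '.' between the halves:

zcz.zcz.zcz.zcz.zcz.zcz.zcz.zcz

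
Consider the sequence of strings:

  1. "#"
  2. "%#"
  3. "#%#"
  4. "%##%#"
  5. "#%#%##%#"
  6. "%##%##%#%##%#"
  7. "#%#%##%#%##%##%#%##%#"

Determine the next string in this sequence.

%##%##%#%##%##%#%##%#%##%##%#%##%#

Each term (from the third on) is the two preceding terms concatenated in order: term 3 = #·%# = #%#.
The next term joins %##%##%#%##%# and #%#%##%#%##%##%#%##%#.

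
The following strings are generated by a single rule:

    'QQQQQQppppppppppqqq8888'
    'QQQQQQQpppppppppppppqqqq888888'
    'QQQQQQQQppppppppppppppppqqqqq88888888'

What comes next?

Reading off run lengths: Q runs 6, 7, 8; p runs 10, 13, 16; q runs 3, 4, 5; 8 runs 4, 6, 8 — each is linear in n, where the shown terms are n = 3, 4, 5.
Setting n = 6 gives 9, 19, 6, 10 characters in each block.

QQQQQQQQQpppppppppppppppppppqqqqqq8888888888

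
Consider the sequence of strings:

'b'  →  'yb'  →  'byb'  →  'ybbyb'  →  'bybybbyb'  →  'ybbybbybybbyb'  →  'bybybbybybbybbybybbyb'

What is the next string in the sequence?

Each term (from the third on) is the two preceding terms concatenated in order: term 3 = b·yb = byb.
So term 8 is ybbybbybybbyb·bybybbybybbybbybybbyb.

ybbybbybybbybbybybbybybbybbybybbyb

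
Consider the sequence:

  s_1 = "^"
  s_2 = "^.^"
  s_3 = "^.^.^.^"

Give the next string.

^.^.^.^.^.^.^.^

Every step duplicates the string with '.' between the halves.
One more doubling of ^.^.^.^ gives the answer.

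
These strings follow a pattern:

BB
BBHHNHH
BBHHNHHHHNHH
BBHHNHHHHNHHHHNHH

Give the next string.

BBHHNHHHHNHHHHNHHHHNHH

Each term is the previous one with HHNHH appended.
So the next term is BBHHNHHHHNHHHHNHH·HHNHH.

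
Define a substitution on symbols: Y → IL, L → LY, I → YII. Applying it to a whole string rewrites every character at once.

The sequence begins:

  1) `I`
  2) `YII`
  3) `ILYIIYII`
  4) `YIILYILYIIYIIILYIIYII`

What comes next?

Rewriting the 21 symbols of YIILYILYIIYIIILYIIYII one by one yields IL YII YII LY IL YII LY IL YII YII IL YII YII YII LY IL YII YII IL YII YII; concatenated:

ILYIIYIILYILYIILYILYIIYIIILYIIYIIYIILYILYIIYIIILYIIYII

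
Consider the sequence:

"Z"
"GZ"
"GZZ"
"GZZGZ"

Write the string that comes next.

Each term (from the third on) is the previous term followed by the one before it: term 3 = GZ·Z = GZZ.
The next term joins GZZGZ and GZZ.

GZZGZGZZ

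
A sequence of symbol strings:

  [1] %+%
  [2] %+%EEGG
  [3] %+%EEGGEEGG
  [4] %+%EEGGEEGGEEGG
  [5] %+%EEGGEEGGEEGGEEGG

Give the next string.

%+%EEGGEEGGEEGGEEGGEEGG

The strings grow by a fixed suffix EEGG each time.
One more step from %+%EEGGEEGGEEGGEEGG gives the answer.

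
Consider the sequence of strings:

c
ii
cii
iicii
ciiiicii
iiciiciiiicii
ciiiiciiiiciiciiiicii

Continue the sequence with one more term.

iiciiciiiiciiciiiiciiiiciiciiiicii

Each term (from the third on) is the two preceding terms concatenated in order: term 3 = c·ii = cii.
The next term joins iiciiciiiicii and ciiiiciiiiciiciiiicii.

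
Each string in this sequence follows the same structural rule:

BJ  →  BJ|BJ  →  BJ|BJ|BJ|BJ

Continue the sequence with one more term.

s(k+1) = s(k)·|·s(k) — each term doubles the last with '|' between the halves.
So the next term is two copies of BJ|BJ|BJ|BJ with '|' between the halves.

BJ|BJ|BJ|BJ|BJ|BJ|BJ|BJ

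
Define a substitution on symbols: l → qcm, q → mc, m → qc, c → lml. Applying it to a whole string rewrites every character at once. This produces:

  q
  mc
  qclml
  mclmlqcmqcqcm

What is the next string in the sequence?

qclmlqcmqcqcmmclmlqcmclmlmclmlqc

φ(mclmlqcmqcqcm) expands symbol-by-symbol to qc lml qcm qc qcm mc lml qc mc lml mc lml qc; joining the 13 pieces gives the next term.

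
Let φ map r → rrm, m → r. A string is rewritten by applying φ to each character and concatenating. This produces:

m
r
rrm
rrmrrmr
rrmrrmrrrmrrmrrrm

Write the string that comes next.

Replace each of the 17 characters of rrmrrmrrrmrrmrrrm in place — rrm rrm r rrm rrm r rrm rrm rrm r rrm rrm r rrm rrm rrm r — and concatenate.

rrmrrmrrrmrrmrrrmrrmrrmrrrmrrmrrrmrrmrrmr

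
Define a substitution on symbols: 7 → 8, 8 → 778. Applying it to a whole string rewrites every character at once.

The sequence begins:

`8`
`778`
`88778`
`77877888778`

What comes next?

Rewriting each symbol of 77877888778: 7→8, 7→8, 8→778, 7→8, 7→8, 8→778, 8→778, 8→778, 7→8, 7→8, 8→778, which concatenates to 8 8 778 8 8 778 778 778 8 8 778.

887788877877877888778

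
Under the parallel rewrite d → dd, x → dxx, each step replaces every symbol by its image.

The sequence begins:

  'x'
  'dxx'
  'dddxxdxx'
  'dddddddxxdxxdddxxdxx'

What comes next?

φ(dddddddxxdxxdddxxdxx) expands symbol-by-symbol to dd dd dd dd dd dd dd dxx dxx dd dxx dxx dd dd dd dxx dxx dd dxx dxx; joining the 20 pieces gives the next term.

dddddddddddddddxxdxxdddxxdxxdddddddxxdxxdddxxdxx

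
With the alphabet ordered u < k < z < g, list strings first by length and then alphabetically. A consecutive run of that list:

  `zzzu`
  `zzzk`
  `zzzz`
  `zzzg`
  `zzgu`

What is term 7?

Advancing 2 positions from zzgu through zzgu → zzgk reaches term 7.

zzgz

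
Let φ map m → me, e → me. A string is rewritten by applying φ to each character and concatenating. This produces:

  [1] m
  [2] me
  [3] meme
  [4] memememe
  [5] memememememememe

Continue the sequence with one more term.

Rewriting the 16 symbols of memememememememe one by one yields me me me me me me me me me me me me me me me me; concatenated:

memememememememememememememememe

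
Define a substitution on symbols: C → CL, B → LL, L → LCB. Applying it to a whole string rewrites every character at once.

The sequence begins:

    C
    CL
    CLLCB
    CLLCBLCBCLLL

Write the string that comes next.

Rewriting each symbol of CLLCBLCBCLLL: C→CL, L→LCB, L→LCB, C→CL, B→LL, L→LCB, C→CL, B→LL, C→CL, L→LCB, L→LCB, L→LCB, which concatenates to CL LCB LCB CL LL LCB CL LL CL LCB LCB LCB.

CLLCBLCBCLLLLCBCLLLCLLCBLCBLCB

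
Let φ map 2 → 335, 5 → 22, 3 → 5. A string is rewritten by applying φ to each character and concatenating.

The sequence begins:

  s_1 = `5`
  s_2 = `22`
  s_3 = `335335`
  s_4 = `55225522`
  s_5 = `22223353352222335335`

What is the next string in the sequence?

3353353353355522552233533533533555225522

Replace each of the 20 characters of 22223353352222335335 in place — 335 335 335 335 5 5 22 5 5 22 335 335 335 335 5 5 22 5 5 22 — and concatenate.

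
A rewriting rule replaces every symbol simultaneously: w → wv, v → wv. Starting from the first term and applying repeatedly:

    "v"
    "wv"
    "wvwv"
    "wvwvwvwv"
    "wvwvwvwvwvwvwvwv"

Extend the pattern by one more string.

Rewriting the 16 symbols of wvwvwvwvwvwvwvwv one by one yields wv wv wv wv wv wv wv wv wv wv wv wv wv wv wv wv; concatenated:

wvwvwvwvwvwvwvwvwvwvwvwvwvwvwvwv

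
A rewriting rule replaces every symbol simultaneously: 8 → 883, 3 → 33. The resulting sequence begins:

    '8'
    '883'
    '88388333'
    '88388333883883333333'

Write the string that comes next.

Rewriting the 20 symbols of 88388333883883333333 one by one yields 883 883 33 883 883 33 33 33 883 883 33 883 883 33 33 33 33 33 33 33; concatenated:

883883338838833333338838833388388333333333333333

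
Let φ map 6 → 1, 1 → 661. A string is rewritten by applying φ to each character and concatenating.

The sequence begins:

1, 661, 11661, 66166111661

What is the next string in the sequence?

116611166166166111661

Apply φ to 66166111661 symbol by symbol: 6→1, 6→1, 1→661, 6→1, 6→1, 1→661, 1→661, 1→661, 6→1, 6→1, 1→661; joined: 1 1 661 1 1 661 661 661 1 1 661.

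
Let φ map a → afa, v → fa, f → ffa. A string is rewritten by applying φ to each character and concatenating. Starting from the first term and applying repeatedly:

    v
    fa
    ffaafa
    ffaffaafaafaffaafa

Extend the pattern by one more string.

φ(ffaffaafaafaffaafa) expands symbol-by-symbol to ffa ffa afa ffa ffa afa afa ffa afa afa ffa afa ffa ffa afa afa ffa afa; joining the 18 pieces gives the next term.

ffaffaafaffaffaafaafaffaafaafaffaafaffaffaafaafaffaafa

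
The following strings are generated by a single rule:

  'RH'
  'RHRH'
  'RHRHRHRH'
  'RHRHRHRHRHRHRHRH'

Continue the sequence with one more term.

s(k+1) = s(k)·s(k) — each term doubles the last.
Doubling RHRHRHRHRHRHRHRH:

RHRHRHRHRHRHRHRHRHRHRHRHRHRHRHRH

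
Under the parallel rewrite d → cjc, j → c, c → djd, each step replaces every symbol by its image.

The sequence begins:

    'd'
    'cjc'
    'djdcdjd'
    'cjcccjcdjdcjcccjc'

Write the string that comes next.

Replace each of the 17 characters of cjcccjcdjdcjcccjc in place — djd c djd djd djd c djd cjc c cjc djd c djd djd djd c djd — and concatenate.

djdcdjddjddjdcdjdcjcccjcdjdcdjddjddjdcdjd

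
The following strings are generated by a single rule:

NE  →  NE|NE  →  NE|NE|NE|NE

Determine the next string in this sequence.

NE|NE|NE|NE|NE|NE|NE|NE

Each string is two copies of the previous one joined by '|'.
So the next term is two copies of NE|NE|NE|NE with '|' between the halves.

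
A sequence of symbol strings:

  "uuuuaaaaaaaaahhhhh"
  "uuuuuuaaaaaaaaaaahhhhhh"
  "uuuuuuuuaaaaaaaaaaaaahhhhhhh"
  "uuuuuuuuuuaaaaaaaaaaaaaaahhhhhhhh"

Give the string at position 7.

uuuuuuuuuuuuuuuuaaaaaaaaaaaaaaaaaaaaahhhhhhhhhhh

Each string has the form u^{2n-2} a^{2n+3} h^{n+2}, where the shown terms are n = 3, 4, 5, 6.
For term 7, n = 9, so the run lengths are 16, 21, 11.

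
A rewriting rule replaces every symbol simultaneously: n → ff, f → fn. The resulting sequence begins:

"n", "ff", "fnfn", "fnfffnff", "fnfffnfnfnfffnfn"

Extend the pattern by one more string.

fnfffnfnfnfffnfffnfffnfnfnfffnff

Replace each of the 16 characters of fnfffnfnfnfffnfn in place — fn ff fn fn fn ff fn ff fn ff fn fn fn ff fn ff — and concatenate.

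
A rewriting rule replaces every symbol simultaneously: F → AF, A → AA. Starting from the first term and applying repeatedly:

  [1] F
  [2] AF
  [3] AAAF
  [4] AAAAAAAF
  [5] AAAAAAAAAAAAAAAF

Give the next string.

Replace each of the 16 characters of AAAAAAAAAAAAAAAF in place — AA AA AA AA AA AA AA AA AA AA AA AA AA AA AA AF — and concatenate.

AAAAAAAAAAAAAAAAAAAAAAAAAAAAAAAF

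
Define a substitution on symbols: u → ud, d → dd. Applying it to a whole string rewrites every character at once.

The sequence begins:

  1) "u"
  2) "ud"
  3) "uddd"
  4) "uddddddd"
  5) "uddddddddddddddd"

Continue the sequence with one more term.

uddddddddddddddddddddddddddddddd

Replace each of the 16 characters of uddddddddddddddd in place — ud dd dd dd dd dd dd dd dd dd dd dd dd dd dd dd — and concatenate.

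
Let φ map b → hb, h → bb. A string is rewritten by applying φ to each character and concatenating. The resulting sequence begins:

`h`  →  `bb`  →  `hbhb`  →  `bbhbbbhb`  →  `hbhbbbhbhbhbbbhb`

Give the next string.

φ(hbhbbbhbhbhbbbhb) expands symbol-by-symbol to bb hb bb hb hb hb bb hb bb hb bb hb hb hb bb hb; joining the 16 pieces gives the next term.

bbhbbbhbhbhbbbhbbbhbbbhbhbhbbbhb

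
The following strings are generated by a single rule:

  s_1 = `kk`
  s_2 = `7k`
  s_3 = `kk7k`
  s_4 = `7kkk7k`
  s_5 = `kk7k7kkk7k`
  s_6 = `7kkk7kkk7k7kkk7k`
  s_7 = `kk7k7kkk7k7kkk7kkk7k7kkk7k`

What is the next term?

Each term (from the third on) is the two preceding terms concatenated in order: term 3 = kk·7k = kk7k.
So term 8 is 7kkk7kkk7k7kkk7k·kk7k7kkk7k7kkk7kkk7k7kkk7k.

7kkk7kkk7k7kkk7kkk7k7kkk7k7kkk7kkk7k7kkk7k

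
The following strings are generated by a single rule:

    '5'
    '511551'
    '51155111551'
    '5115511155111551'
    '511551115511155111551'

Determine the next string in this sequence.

51155111551115511155111551

Every step adds 11551 to the end: s(k+1) = s(k)·11551.
So the next term is 511551115511155111551·11551.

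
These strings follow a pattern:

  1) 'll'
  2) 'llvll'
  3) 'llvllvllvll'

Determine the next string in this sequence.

llvllvllvllvllvllvllvll

Every step duplicates the string with 'v' between the halves.
So the next term is two copies of llvllvllvll with 'v' between the halves.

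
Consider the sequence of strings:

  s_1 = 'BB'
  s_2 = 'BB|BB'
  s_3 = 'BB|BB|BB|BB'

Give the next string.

s(k+1) = s(k)·|·s(k) — each term doubles the last with '|' between the halves.
One more doubling of BB|BB|BB|BB gives the answer.

BB|BB|BB|BB|BB|BB|BB|BB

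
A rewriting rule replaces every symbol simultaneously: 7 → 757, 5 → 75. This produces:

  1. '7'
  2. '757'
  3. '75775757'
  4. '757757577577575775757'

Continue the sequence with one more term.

φ(757757577577575775757) expands symbol-by-symbol to 757 75 757 757 75 757 75 757 757 75 757 757 75 757 75 757 757 75 757 75 757; joining the 21 pieces gives the next term.

7577575775775757757577577575775775757757577577575775757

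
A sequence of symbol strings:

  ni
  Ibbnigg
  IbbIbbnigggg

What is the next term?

s(k+1) = Ibb·s(k)·gg, so each term gains Ibb as a prefix and gg as a suffix.
Applying this once more to IbbIbbnigggg:

IbbIbbIbbnigggggg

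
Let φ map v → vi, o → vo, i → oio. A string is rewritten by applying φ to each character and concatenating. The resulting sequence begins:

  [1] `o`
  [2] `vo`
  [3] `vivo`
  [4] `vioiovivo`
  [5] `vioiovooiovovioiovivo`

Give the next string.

Applying the rule to each of the 21 symbols of vioiovooiovovioiovivo gives the pieces vi oio vo oio vo vi vo vo oio vo vi vo vi oio vo oio vo vi oio vi vo, which concatenate to the answer.

vioiovooiovovivovooiovovivovioiovooiovovioiovivo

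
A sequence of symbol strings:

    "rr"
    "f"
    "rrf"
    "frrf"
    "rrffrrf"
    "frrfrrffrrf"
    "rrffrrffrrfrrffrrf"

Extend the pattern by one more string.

From term 3 onward, concatenate the second-to-last term with the last: rr·f = rrf, f·rrf = frrf, …
Continuing: frrfrrffrrf · rrffrrffrrfrrffrrf gives term 8.

frrfrrffrrfrrffrrffrrfrrffrrf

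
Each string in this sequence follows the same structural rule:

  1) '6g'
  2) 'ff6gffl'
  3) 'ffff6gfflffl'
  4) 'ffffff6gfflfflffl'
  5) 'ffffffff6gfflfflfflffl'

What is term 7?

ffffffffffff6gfflfflfflfflfflffl

Every step adds ff to the front and ffl to the end of the previous string.
From ffffffff6gfflfflfflffl, 2 further steps: ffffffff6gfflfflfflffl → ffffffffff6gfflfflfflfflffl → (answer).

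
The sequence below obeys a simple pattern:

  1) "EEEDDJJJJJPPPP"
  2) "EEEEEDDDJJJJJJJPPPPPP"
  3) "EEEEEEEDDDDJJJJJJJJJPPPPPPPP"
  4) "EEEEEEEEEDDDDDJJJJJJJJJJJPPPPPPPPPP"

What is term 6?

Term n consists of 2n-1 E's, followed by n D's, followed by 2n+1 J's, followed by 2n P's, where the shown terms are n = 2, 3, 4, 5.
At n = 7 the blocks have lengths 13, 7, 15, 14.

EEEEEEEEEEEEEDDDDDDDJJJJJJJJJJJJJJJPPPPPPPPPPPPPP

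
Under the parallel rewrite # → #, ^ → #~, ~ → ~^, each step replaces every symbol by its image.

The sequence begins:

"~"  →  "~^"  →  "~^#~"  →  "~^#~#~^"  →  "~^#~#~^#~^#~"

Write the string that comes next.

~^#~#~^#~^#~#~^#~#~^

Apply φ to ~^#~#~^#~^#~ symbol by symbol: ~→~^, ^→#~, #→#, ~→~^, #→#, ~→~^, ^→#~, #→#, ~→~^, ^→#~, #→#, ~→~^; joined: ~^ #~ # ~^ # ~^ #~ # ~^ #~ # ~^.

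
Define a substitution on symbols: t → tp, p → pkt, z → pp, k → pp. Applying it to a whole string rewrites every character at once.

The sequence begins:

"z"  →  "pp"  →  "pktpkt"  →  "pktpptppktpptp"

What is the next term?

Applying the rule to each of the 14 symbols of pktpptppktpptp gives the pieces pkt pp tp pkt pkt tp pkt pkt pp tp pkt pkt tp pkt, which concatenate to the answer.

pktpptppktpkttppktpktpptppktpkttppkt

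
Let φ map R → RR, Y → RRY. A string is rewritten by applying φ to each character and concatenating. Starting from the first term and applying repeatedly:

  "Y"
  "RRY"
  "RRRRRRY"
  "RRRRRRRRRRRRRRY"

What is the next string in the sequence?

RRRRRRRRRRRRRRRRRRRRRRRRRRRRRRY

Applying the rule to each of the 15 symbols of RRRRRRRRRRRRRRY gives the pieces RR RR RR RR RR RR RR RR RR RR RR RR RR RR RRY, which concatenate to the answer.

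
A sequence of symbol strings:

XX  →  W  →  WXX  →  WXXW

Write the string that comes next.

From term 3 onward, concatenate the last term with the second-to-last: W·XX = WXX, WXX·W = WXXW, …
Continuing: WXXW · WXX gives term 5.

WXXWWXX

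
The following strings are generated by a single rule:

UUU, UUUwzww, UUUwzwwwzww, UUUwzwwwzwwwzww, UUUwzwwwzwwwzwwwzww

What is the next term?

Every step adds wzww to the end: s(k+1) = s(k)·wzww.
So the next term is UUUwzwwwzwwwzwwwzww·wzww.

UUUwzwwwzwwwzwwwzwwwzww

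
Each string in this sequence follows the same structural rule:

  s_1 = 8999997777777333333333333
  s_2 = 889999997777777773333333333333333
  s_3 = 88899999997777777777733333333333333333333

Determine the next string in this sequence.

Reading off run lengths: 8 runs 1, 2, 3; 9 runs 5, 6, 7; 7 runs 7, 9, 11; 3 runs 12, 16, 20 — each is linear in n, where the shown terms are n = 3, 4, 5.
For the next term, n = 6, so the run lengths are 4, 8, 13, 24.

8888999999997777777777777333333333333333333333333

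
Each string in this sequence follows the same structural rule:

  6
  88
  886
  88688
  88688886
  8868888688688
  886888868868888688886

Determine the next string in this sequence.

8868888688688886888868868888688688

Each term (from the third on) is the previous term followed by the one before it: term 3 = 88·6 = 886.
Continuing: 886888868868888688886 · 8868888688688 gives term 8.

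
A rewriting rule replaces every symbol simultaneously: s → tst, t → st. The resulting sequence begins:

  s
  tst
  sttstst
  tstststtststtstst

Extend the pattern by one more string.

sttststtststtstststtststtstststtststtstst

Replace each of the 17 characters of tstststtststtstst in place — st tst st tst st tst st st tst st tst st st tst st tst st — and concatenate.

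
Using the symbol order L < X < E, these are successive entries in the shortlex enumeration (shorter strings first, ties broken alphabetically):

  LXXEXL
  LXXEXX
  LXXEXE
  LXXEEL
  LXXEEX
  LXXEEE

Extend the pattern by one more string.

Treat LXXEEE as a base-3 numeral over the given alphabet and add one, carrying through any trailing E's.

LXELLL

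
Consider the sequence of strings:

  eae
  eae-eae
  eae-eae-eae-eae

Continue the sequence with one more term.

eae-eae-eae-eae-eae-eae-eae-eae

s(k+1) = s(k)·-·s(k) — each term doubles the last with '-' between the halves.
One more doubling of eae-eae-eae-eae gives the answer.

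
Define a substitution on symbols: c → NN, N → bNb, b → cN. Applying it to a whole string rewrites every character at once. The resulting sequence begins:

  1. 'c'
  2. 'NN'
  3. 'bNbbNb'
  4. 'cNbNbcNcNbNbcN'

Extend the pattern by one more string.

φ(cNbNbcNcNbNbcN) expands symbol-by-symbol to NN bNb cN bNb cN NN bNb NN bNb cN bNb cN NN bNb; joining the 14 pieces gives the next term.

NNbNbcNbNbcNNNbNbNNbNbcNbNbcNNNbNb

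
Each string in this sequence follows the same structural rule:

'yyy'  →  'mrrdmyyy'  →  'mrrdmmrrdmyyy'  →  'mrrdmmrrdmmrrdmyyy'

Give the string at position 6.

mrrdmmrrdmmrrdmmrrdmmrrdmyyy

Each term is the previous one with mrrdm prepended.
From mrrdmmrrdmmrrdmyyy, 2 further steps: mrrdmmrrdmmrrdmyyy → mrrdmmrrdmmrrdmmrrdmyyy → (answer).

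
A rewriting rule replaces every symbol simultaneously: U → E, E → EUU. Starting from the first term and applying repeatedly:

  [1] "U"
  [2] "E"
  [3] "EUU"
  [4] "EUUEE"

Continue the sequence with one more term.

Apply φ to EUUEE symbol by symbol: E→EUU, U→E, U→E, E→EUU, E→EUU; joined: EUU E E EUU EUU.

EUUEEEUUEUU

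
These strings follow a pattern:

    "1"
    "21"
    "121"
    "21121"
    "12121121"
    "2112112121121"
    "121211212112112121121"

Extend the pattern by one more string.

This is a Fibonacci-style word recurrence s(k) = s(k−2)·s(k−1): e.g. 1·21 = 121.
Continuing: 2112112121121 · 121211212112112121121 gives term 8.

2112112121121121211212112112121121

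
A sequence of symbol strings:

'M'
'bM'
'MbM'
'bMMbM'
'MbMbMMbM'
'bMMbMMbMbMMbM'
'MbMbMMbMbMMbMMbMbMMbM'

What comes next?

This is a Fibonacci-style word recurrence s(k) = s(k−2)·s(k−1): e.g. M·bM = MbM.
The next term joins bMMbMMbMbMMbM and MbMbMMbMbMMbMMbMbMMbM.

bMMbMMbMbMMbMMbMbMMbMbMMbMMbMbMMbM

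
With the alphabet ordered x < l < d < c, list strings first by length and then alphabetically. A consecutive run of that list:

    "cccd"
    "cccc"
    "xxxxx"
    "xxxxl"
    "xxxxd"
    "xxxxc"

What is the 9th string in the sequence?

Stepping forward 3 times from xxxxc: xxxxc → xxxlx → xxxll, then the target.

xxxld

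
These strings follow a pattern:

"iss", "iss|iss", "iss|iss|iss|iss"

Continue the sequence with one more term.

s(k+1) = s(k)·|·s(k) — each term doubles the last with '|' between the halves.
So the next term is two copies of iss|iss|iss|iss with '|' between the halves.

iss|iss|iss|iss|iss|iss|iss|iss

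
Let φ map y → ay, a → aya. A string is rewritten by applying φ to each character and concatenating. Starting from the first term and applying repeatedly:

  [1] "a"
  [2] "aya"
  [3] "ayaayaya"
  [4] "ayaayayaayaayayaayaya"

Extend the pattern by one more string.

ayaayayaayaayayaayayaayaayayaayaayayaayayaayaayayaayaya

Applying the rule to each of the 21 symbols of ayaayayaayaayayaayaya gives the pieces aya ay aya aya ay aya ay aya aya ay aya aya ay aya ay aya aya ay aya ay aya, which concatenate to the answer.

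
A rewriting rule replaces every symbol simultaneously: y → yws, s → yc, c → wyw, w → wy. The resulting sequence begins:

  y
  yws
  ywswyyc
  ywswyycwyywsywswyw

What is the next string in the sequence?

Replace each of the 18 characters of ywswyycwyywsywswyw in place — yws wy yc wy yws yws wyw wy yws yws wy yc yws wy yc wy yws wy — and concatenate.

ywswyycwyywsywswywwyywsywswyycywswyycwyywswy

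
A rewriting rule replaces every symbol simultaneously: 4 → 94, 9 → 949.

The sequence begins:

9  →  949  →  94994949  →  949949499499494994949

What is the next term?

φ(949949499499494994949) expands symbol-by-symbol to 949 94 949 949 94 949 94 949 949 94 949 949 94 949 94 949 949 94 949 94 949; joining the 21 pieces gives the next term.

9499494994994949949499499494994994949949499499494994949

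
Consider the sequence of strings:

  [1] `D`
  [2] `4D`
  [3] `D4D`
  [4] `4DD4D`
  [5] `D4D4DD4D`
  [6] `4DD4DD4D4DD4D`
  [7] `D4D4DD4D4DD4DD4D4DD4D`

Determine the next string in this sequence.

4DD4DD4D4DD4DD4D4DD4D4DD4DD4D4DD4D

This is a Fibonacci-style word recurrence s(k) = s(k−2)·s(k−1): e.g. D·4D = D4D.
So term 8 is 4DD4DD4D4DD4D·D4D4DD4D4DD4DD4D4DD4D.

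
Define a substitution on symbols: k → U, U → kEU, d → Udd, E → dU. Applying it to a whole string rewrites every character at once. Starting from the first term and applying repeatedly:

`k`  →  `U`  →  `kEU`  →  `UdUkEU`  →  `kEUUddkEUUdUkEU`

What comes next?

Rewriting the 15 symbols of kEUUddkEUUdUkEU one by one yields U dU kEU kEU Udd Udd U dU kEU kEU Udd kEU U dU kEU; concatenated:

UdUkEUkEUUddUddUdUkEUkEUUddkEUUdUkEU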